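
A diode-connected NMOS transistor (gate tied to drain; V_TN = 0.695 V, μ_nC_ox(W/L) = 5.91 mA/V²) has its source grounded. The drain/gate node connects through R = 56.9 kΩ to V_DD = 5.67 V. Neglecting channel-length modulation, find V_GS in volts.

With gate tied to drain, V_GS = V_DS ≥ V_GS − V_TN, so the device is in saturation.
KCL at the drain: ½ k_n (V_GS − V_TN)² = (V_DD − V_GS)/R.
Let x = V_GS − 0.695. Then 168 x² + x − 4.975 = 0, giving x = 0.169 V (positive root), so V_GS = 0.864 V.
I_D = (V_DD − V_GS)/R = (5.67 − 0.864) / 56.9 = 0.0845 mA.

V_GS = 0.864 V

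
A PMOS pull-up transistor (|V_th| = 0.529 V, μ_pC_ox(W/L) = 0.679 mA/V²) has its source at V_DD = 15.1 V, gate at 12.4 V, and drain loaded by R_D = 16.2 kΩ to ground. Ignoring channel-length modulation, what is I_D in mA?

V_SG = V_DD − V_G = 15.1 − 12.4 = 2.7 V, so V_ov = 2.7 − 0.529 = 2.17 V.
Assume saturation: I_D = ½ k_p V_ov² = 0.5 × 0.679 × 2.17² = 1.6 mA, giving V_SD = V_DD − I_D R_D = 15.1 − 1.6 × 16.2 = -10.8 V.
But -10.8 V < V_ov = 2.17 V, so the device is actually in triode.
In triode I_D = k_p[V_ov V_SD − ½ V_SD²] and I_D = (V_DD − V_SD)/R_D. Equating: 5.5 V_SD² − 24.88 V_SD + 15.1 = 0, giving V_SD = 0.722 V (the root below V_ov).
I_D = (15.1 − 0.722) / 16.2 = 0.888 mA.

I_D = 0.888 mA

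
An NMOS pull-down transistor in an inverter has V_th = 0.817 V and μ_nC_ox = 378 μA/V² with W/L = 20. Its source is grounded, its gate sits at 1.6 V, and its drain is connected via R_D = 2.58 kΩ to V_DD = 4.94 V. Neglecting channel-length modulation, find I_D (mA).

I_D = 1.76 mA

V_GS = V_G = 1.6 V, so V_ov = 1.6 − 0.817 = 0.783 V.
k_n = μ_nC_ox · (W/L) = 7.56 mA/V².
Assume saturation: I_D = ½ k_n V_ov² = 0.5 × 7.56 × 0.783² = 2.32 mA, giving V_DS = V_DD − I_D R_D = 4.94 − 2.32 × 2.58 = -1.04 V.
But -1.04 V < V_ov = 0.783 V, so the device is actually in triode.
In triode I_D = k_n[V_ov V_DS − ½ V_DS²] and I_D = (V_DD − V_DS)/R_D. Equating: 9.75 V_DS² − 16.27 V_DS + 4.94 = 0, giving V_DS = 0.399 V (the root below V_ov).
I_D = (4.94 − 0.399) / 2.58 = 1.76 mA.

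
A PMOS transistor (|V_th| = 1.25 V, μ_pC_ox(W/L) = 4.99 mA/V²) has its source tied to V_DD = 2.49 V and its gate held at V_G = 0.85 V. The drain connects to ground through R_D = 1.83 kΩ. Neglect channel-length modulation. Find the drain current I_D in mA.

V_SG = V_DD − V_G = 2.49 − 0.85 = 1.64 V, so V_ov = 1.64 − 1.25 = 0.39 V.
Assume saturation: I_D = ½ k_p V_ov² = 0.5 × 4.99 × 0.39² = 0.379 mA, giving V_SD = V_DD − I_D R_D = 2.49 − 0.379 × 1.83 = 1.8 V.
V_SD = 1.8 V ≥ V_ov = 0.39 V, confirming saturation.

I_D = 0.379 mA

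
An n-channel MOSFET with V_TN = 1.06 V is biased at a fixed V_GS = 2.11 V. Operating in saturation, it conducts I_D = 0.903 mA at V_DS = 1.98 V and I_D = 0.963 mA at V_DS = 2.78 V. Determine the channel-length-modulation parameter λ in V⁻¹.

With V_GS fixed, I_D ∝ (1 + λ V_DS) in saturation, so I_D2/I_D1 = (1 + λ V_DS2)/(1 + λ V_DS1).
0.963/0.903 = 1.066 = (1 + 2.78 λ)/(1 + 1.98 λ).
Solving: λ (I_D1 V_DS2 − I_D2 V_DS1) = I_D2 − I_D1, so λ = (0.963 − 0.903) / (0.903 × 2.78 − 0.963 × 1.98) = 0.06 / 0.604 = 0.0994 V⁻¹.

λ = 0.0994 V⁻¹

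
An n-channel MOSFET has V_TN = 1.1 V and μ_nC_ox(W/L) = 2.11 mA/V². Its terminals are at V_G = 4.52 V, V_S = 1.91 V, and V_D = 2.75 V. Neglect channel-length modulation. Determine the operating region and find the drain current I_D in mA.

Triode; I_D = 1.93 mA

V_GS = V_G − V_S = 4.52 − 1.91 = 2.61 V; V_DS = V_D − V_S = 2.75 − 1.91 = 0.84 V.
V_ov = V_GS − V_TN = 2.61 − 1.1 = 1.51 V.
Since V_DS = 0.84 V < V_ov = 1.51 V, the device is in the triode region.
I_D = k_n [V_ov · V_DS − ½ V_DS²] = 2.11 × [1.51 × 0.84 − 0.5 × 0.84²] = 1.93 mA.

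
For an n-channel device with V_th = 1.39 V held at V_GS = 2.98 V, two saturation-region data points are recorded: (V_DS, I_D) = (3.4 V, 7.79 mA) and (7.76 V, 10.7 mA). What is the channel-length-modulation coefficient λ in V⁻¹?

λ = 0.121 V⁻¹

With V_GS fixed, I_D ∝ (1 + λ V_DS) in saturation, so I_D2/I_D1 = (1 + λ V_DS2)/(1 + λ V_DS1).
10.7/7.79 = 1.374 = (1 + 7.76 λ)/(1 + 3.4 λ).
Solving: λ (I_D1 V_DS2 − I_D2 V_DS1) = I_D2 − I_D1, so λ = (10.7 − 7.79) / (7.79 × 7.76 − 10.7 × 3.4) = 2.91 / 24.1 = 0.121 V⁻¹.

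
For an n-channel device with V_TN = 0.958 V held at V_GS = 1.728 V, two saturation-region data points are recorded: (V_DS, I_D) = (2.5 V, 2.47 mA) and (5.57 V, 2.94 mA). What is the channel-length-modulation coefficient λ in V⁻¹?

With V_GS fixed, I_D ∝ (1 + λ V_DS) in saturation, so I_D2/I_D1 = (1 + λ V_DS2)/(1 + λ V_DS1).
2.94/2.47 = 1.19 = (1 + 5.57 λ)/(1 + 2.5 λ).
Solving: λ (I_D1 V_DS2 − I_D2 V_DS1) = I_D2 − I_D1, so λ = (2.94 − 2.47) / (2.47 × 5.57 − 2.94 × 2.5) = 0.47 / 6.41 = 0.0733 V⁻¹.

λ = 0.0733 V⁻¹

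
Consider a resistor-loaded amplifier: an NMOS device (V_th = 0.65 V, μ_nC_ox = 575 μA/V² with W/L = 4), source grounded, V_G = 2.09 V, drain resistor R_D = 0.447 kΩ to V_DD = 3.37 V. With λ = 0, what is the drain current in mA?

V_GS = V_G = 2.09 V, so V_ov = 2.09 − 0.65 = 1.44 V.
k_n = μ_nC_ox · (W/L) = 2.3 mA/V².
Assume saturation: I_D = ½ k_n V_ov² = 0.5 × 2.3 × 1.44² = 2.38 mA, giving V_DS = V_DD − I_D R_D = 3.37 − 2.38 × 0.447 = 2.3 V.
V_DS = 2.3 V ≥ V_ov = 1.44 V, confirming saturation.

I_D = 2.38 mA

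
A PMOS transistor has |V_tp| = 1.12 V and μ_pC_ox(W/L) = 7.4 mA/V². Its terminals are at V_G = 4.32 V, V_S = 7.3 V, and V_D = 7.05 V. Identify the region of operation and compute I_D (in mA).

Triode; I_D = 3.21 mA

V_SG = V_S − V_G = 7.3 − 4.32 = 2.98 V; V_SD = V_S − V_D = 7.3 − 7.05 = 0.25 V.
V_ov = V_SG − |V_tp| = 2.98 − 1.12 = 1.86 V.
Since V_SD = 0.25 V < V_ov = 1.86 V, the device is in the triode region.
I_D = k_p [V_ov · V_SD − ½ V_SD²] = 7.4 × [1.86 × 0.25 − 0.5 × 0.25²] = 3.21 mA.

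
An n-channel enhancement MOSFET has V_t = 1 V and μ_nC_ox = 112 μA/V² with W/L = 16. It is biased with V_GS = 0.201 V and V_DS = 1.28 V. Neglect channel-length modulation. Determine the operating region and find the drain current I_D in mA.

Cutoff; I_D = 0 mA

V_GS = 0.201 V < V_t = 1 V, so the transistor is in cutoff.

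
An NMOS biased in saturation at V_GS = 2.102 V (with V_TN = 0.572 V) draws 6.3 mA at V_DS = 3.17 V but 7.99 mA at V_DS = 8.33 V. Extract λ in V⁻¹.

λ = 0.0622 V⁻¹

With V_GS fixed, I_D ∝ (1 + λ V_DS) in saturation, so I_D2/I_D1 = (1 + λ V_DS2)/(1 + λ V_DS1).
7.99/6.3 = 1.268 = (1 + 8.33 λ)/(1 + 3.17 λ).
Solving: λ (I_D1 V_DS2 − I_D2 V_DS1) = I_D2 − I_D1, so λ = (7.99 − 6.3) / (6.3 × 8.33 − 7.99 × 3.17) = 1.69 / 27.2 = 0.0622 V⁻¹.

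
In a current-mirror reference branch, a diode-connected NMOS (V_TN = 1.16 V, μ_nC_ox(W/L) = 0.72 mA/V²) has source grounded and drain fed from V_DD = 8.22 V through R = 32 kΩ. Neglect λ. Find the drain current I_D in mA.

I_D = 0.197 mA

With gate tied to drain, V_GS = V_DS ≥ V_GS − V_TN, so the device is in saturation.
KCL at the drain: ½ k_n (V_GS − V_TN)² = (V_DD − V_GS)/R.
Let x = V_GS − 1.16. Then 11.5 x² + x − 7.06 = 0, giving x = 0.741 V (positive root), so V_GS = 1.9 V.
I_D = (V_DD − V_GS)/R = (8.22 − 1.9) / 32 = 0.197 mA.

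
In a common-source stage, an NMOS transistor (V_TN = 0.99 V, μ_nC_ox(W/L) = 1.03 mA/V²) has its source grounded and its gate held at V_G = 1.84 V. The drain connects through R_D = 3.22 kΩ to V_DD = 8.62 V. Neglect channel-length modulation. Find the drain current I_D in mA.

V_GS = V_G = 1.84 V, so V_ov = 1.84 − 0.99 = 0.85 V.
Assume saturation: I_D = ½ k_n V_ov² = 0.5 × 1.03 × 0.85² = 0.372 mA, giving V_DS = V_DD − I_D R_D = 8.62 − 0.372 × 3.22 = 7.42 V.
V_DS = 7.42 V ≥ V_ov = 0.85 V, confirming saturation.

I_D = 0.372 mA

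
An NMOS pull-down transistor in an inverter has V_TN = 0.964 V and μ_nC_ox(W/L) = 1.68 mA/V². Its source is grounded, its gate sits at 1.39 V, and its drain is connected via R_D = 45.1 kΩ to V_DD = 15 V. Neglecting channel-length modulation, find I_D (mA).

I_D = 0.152 mA

V_GS = V_G = 1.39 V, so V_ov = 1.39 − 0.964 = 0.426 V.
Assume saturation: I_D = ½ k_n V_ov² = 0.5 × 1.68 × 0.426² = 0.152 mA, giving V_DS = V_DD − I_D R_D = 15 − 0.152 × 45.1 = 8.12 V.
V_DS = 8.12 V ≥ V_ov = 0.426 V, confirming saturation.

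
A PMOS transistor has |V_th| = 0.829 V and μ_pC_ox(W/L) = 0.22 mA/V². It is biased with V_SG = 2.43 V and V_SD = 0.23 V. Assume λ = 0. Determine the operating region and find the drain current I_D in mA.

Triode; I_D = 0.0752 mA

V_ov = V_SG − |V_th| = 2.43 − 0.829 = 1.6 V.
Since V_SD = 0.23 V < V_ov = 1.6 V, the device is in the triode region.
I_D = k_p [V_ov · V_SD − ½ V_SD²] = 0.22 × [1.6 × 0.23 − 0.5 × 0.23²] = 0.0752 mA.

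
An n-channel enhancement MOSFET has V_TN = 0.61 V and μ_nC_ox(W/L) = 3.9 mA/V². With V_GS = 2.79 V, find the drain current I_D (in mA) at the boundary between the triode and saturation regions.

At the boundary V_DS = V_ov = V_GS − V_TN = 2.79 − 0.61 = 2.18 V.
I_D = ½ k_n V_ov² = 0.5 × 3.9 × 2.18² = 9.27 mA.

I_D = 9.27 mA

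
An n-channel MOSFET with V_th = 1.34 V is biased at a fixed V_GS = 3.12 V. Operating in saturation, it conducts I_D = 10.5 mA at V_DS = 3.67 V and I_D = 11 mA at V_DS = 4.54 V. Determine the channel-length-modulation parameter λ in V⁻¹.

With V_GS fixed, I_D ∝ (1 + λ V_DS) in saturation, so I_D2/I_D1 = (1 + λ V_DS2)/(1 + λ V_DS1).
11/10.5 = 1.048 = (1 + 4.54 λ)/(1 + 3.67 λ).
Solving: λ (I_D1 V_DS2 − I_D2 V_DS1) = I_D2 − I_D1, so λ = (11 − 10.5) / (10.5 × 4.54 − 11 × 3.67) = 0.5 / 7.3 = 0.0685 V⁻¹.

λ = 0.0685 V⁻¹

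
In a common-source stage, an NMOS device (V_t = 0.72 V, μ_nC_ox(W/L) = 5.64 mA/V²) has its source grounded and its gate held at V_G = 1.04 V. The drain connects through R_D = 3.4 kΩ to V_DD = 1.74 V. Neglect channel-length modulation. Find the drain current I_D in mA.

I_D = 0.289 mA

V_GS = V_G = 1.04 V, so V_ov = 1.04 − 0.72 = 0.32 V.
Assume saturation: I_D = ½ k_n V_ov² = 0.5 × 5.64 × 0.32² = 0.289 mA, giving V_DS = V_DD − I_D R_D = 1.74 − 0.289 × 3.4 = 0.758 V.
V_DS = 0.758 V ≥ V_ov = 0.32 V, confirming saturation.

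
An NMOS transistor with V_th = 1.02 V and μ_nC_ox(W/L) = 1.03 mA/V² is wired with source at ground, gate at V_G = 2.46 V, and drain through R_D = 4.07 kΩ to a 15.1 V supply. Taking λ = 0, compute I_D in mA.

V_GS = V_G = 2.46 V, so V_ov = 2.46 − 1.02 = 1.44 V.
Assume saturation: I_D = ½ k_n V_ov² = 0.5 × 1.03 × 1.44² = 1.07 mA, giving V_DS = V_DD − I_D R_D = 15.1 − 1.07 × 4.07 = 10.8 V.
V_DS = 10.8 V ≥ V_ov = 1.44 V, confirming saturation.

I_D = 1.07 mA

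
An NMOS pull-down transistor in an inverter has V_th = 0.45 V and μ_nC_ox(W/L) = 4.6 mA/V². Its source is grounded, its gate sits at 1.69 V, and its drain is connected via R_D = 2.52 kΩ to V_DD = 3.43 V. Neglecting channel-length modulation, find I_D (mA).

V_GS = V_G = 1.69 V, so V_ov = 1.69 − 0.45 = 1.24 V.
Assume saturation: I_D = ½ k_n V_ov² = 0.5 × 4.6 × 1.24² = 3.54 mA, giving V_DS = V_DD − I_D R_D = 3.43 − 3.54 × 2.52 = -5.48 V.
But -5.48 V < V_ov = 1.24 V, so the device is actually in triode.
In triode I_D = k_n[V_ov V_DS − ½ V_DS²] and I_D = (V_DD − V_DS)/R_D. Equating: 5.8 V_DS² − 15.37 V_DS + 3.43 = 0, giving V_DS = 0.246 V (the root below V_ov).
I_D = (3.43 − 0.246) / 2.52 = 1.26 mA.

I_D = 1.26 mA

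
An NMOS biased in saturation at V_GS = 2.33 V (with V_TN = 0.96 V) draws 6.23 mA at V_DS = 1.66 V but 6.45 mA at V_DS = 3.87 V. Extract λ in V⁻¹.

λ = 0.0164 V⁻¹

With V_GS fixed, I_D ∝ (1 + λ V_DS) in saturation, so I_D2/I_D1 = (1 + λ V_DS2)/(1 + λ V_DS1).
6.45/6.23 = 1.035 = (1 + 3.87 λ)/(1 + 1.66 λ).
Solving: λ (I_D1 V_DS2 − I_D2 V_DS1) = I_D2 − I_D1, so λ = (6.45 − 6.23) / (6.23 × 3.87 − 6.45 × 1.66) = 0.22 / 13.4 = 0.0164 V⁻¹.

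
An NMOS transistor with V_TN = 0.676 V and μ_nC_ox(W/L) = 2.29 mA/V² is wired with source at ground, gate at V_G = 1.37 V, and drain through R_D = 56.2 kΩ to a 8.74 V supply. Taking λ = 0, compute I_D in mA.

V_GS = V_G = 1.37 V, so V_ov = 1.37 − 0.676 = 0.694 V.
Assume saturation: I_D = ½ k_n V_ov² = 0.5 × 2.29 × 0.694² = 0.551 mA, giving V_DS = V_DD − I_D R_D = 8.74 − 0.551 × 56.2 = -22.3 V.
But -22.3 V < V_ov = 0.694 V, so the device is actually in triode.
In triode I_D = k_n[V_ov V_DS − ½ V_DS²] and I_D = (V_DD − V_DS)/R_D. Equating: 64.3 V_DS² − 90.32 V_DS + 8.74 = 0, giving V_DS = 0.105 V (the root below V_ov).
I_D = (8.74 − 0.105) / 56.2 = 0.154 mA.

I_D = 0.154 mA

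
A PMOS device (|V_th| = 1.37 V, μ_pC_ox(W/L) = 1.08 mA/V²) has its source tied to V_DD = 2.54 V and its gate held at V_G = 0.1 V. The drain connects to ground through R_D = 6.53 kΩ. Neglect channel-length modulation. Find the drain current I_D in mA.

V_SG = V_DD − V_G = 2.54 − 0.1 = 2.44 V, so V_ov = 2.44 − 1.37 = 1.07 V.
Assume saturation: I_D = ½ k_p V_ov² = 0.5 × 1.08 × 1.07² = 0.618 mA, giving V_SD = V_DD − I_D R_D = 2.54 − 0.618 × 6.53 = -1.5 V.
But -1.5 V < V_ov = 1.07 V, so the device is actually in triode.
In triode I_D = k_p[V_ov V_SD − ½ V_SD²] and I_D = (V_DD − V_SD)/R_D. Equating: 3.53 V_SD² − 8.546 V_SD + 2.54 = 0, giving V_SD = 0.347 V (the root below V_ov).
I_D = (2.54 − 0.347) / 6.53 = 0.336 mA.

I_D = 0.336 mA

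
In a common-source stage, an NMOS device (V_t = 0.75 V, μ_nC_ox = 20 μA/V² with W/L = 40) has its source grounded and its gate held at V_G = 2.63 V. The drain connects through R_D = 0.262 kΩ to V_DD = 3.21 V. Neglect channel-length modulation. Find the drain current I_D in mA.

I_D = 1.41 mA

V_GS = V_G = 2.63 V, so V_ov = 2.63 − 0.75 = 1.88 V.
k_n = μ_nC_ox · (W/L) = 0.8 mA/V².
Assume saturation: I_D = ½ k_n V_ov² = 0.5 × 0.8 × 1.88² = 1.41 mA, giving V_DS = V_DD − I_D R_D = 3.21 − 1.41 × 0.262 = 2.84 V.
V_DS = 2.84 V ≥ V_ov = 1.88 V, confirming saturation.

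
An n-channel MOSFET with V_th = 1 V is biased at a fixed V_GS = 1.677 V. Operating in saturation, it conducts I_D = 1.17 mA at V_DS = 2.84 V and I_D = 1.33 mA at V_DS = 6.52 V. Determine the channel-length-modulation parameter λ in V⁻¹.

λ = 0.0415 V⁻¹

With V_GS fixed, I_D ∝ (1 + λ V_DS) in saturation, so I_D2/I_D1 = (1 + λ V_DS2)/(1 + λ V_DS1).
1.33/1.17 = 1.137 = (1 + 6.52 λ)/(1 + 2.84 λ).
Solving: λ (I_D1 V_DS2 − I_D2 V_DS1) = I_D2 − I_D1, so λ = (1.33 − 1.17) / (1.17 × 6.52 − 1.33 × 2.84) = 0.16 / 3.85 = 0.0415 V⁻¹.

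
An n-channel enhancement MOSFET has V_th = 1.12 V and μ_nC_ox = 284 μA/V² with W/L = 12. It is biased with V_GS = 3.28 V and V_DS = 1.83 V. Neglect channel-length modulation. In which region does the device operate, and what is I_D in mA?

Triode; I_D = 7.76 mA

k_n = μ_nC_ox · (W/L) = 3.408 mA/V².
V_ov = V_GS − V_th = 3.28 − 1.12 = 2.16 V.
Since V_DS = 1.83 V < V_ov = 2.16 V, the device is in the triode region.
I_D = k_n [V_ov · V_DS − ½ V_DS²] = 3.408 × [2.16 × 1.83 − 0.5 × 1.83²] = 7.76 mA.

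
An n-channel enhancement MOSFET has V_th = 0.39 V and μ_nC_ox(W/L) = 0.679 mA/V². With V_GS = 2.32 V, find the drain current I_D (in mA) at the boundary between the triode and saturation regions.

At the boundary V_DS = V_ov = V_GS − V_th = 2.32 − 0.39 = 1.93 V.
I_D = ½ k_n V_ov² = 0.5 × 0.679 × 1.93² = 1.26 mA.

I_D = 1.26 mA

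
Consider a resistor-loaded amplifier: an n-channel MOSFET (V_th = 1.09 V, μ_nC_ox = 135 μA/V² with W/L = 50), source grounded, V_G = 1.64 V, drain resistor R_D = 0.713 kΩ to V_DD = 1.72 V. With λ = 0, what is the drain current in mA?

I_D = 1.02 mA

V_GS = V_G = 1.64 V, so V_ov = 1.64 − 1.09 = 0.55 V.
k_n = μ_nC_ox · (W/L) = 6.75 mA/V².
Assume saturation: I_D = ½ k_n V_ov² = 0.5 × 6.75 × 0.55² = 1.02 mA, giving V_DS = V_DD − I_D R_D = 1.72 − 1.02 × 0.713 = 0.992 V.
V_DS = 0.992 V ≥ V_ov = 0.55 V, confirming saturation.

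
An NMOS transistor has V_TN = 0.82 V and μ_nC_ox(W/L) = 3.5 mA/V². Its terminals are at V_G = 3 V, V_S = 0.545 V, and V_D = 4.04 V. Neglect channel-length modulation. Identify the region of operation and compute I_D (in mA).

Saturation; I_D = 4.68 mA

V_GS = V_G − V_S = 3 − 0.545 = 2.46 V; V_DS = V_D − V_S = 4.04 − 0.545 = 3.5 V.
V_ov = V_GS − V_TN = 2.46 − 0.82 = 1.64 V.
Since V_DS = 3.5 V ≥ V_ov = 1.64 V, the device is in saturation.
I_D = ½ k_n V_ov² = 0.5 × 3.5 × 1.64² = 4.68 mA.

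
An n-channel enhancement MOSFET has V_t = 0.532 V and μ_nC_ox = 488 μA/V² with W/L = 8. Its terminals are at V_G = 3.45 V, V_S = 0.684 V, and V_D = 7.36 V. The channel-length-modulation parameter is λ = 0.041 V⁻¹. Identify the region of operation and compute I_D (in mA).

V_GS = V_G − V_S = 3.45 − 0.684 = 2.77 V; V_DS = V_D − V_S = 7.36 − 0.684 = 6.68 V.
k_n = μ_nC_ox · (W/L) = 3.904 mA/V².
V_ov = V_GS − V_t = 2.77 − 0.532 = 2.23 V.
Since V_DS = 6.68 V ≥ V_ov = 2.23 V, the device is in saturation.
I_D = ½ k_n V_ov² (1 + λ V_DS) = 0.5 × 3.904 × 2.23² × (1 + 0.041 × 6.68) = 12.4 mA.

Saturation; I_D = 12.4 mA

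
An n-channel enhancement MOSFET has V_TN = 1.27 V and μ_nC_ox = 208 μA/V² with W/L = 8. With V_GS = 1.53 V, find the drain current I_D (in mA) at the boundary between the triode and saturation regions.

I_D = 0.0562 mA

At the boundary V_DS = V_ov = V_GS − V_TN = 1.53 − 1.27 = 0.26 V.
k_n = μ_nC_ox · (W/L) = 1.664 mA/V².
I_D = ½ k_n V_ov² = 0.5 × 1.664 × 0.26² = 0.0562 mA.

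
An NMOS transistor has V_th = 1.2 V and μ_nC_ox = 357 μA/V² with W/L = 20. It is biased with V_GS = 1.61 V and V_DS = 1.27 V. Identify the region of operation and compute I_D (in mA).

k_n = μ_nC_ox · (W/L) = 7.14 mA/V².
V_ov = V_GS − V_th = 1.61 − 1.2 = 0.41 V.
Since V_DS = 1.27 V ≥ V_ov = 0.41 V, the device is in saturation.
I_D = ½ k_n V_ov² = 0.5 × 7.14 × 0.41² = 0.6 mA.

Saturation; I_D = 0.600 mA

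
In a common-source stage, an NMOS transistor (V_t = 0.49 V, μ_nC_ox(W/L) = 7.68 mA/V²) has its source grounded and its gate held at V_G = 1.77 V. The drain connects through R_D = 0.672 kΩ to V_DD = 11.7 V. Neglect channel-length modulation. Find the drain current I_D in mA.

V_GS = V_G = 1.77 V, so V_ov = 1.77 − 0.49 = 1.28 V.
Assume saturation: I_D = ½ k_n V_ov² = 0.5 × 7.68 × 1.28² = 6.29 mA, giving V_DS = V_DD − I_D R_D = 11.7 − 6.29 × 0.672 = 7.47 V.
V_DS = 7.47 V ≥ V_ov = 1.28 V, confirming saturation.

I_D = 6.29 mA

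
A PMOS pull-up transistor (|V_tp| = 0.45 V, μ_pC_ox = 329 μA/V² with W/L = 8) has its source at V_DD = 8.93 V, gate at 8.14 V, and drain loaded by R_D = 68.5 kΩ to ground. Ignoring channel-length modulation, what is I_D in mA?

I_D = 0.127 mA

V_SG = V_DD − V_G = 8.93 − 8.14 = 0.79 V, so V_ov = 0.79 − 0.45 = 0.34 V.
k_p = μ_pC_ox · (W/L) = 2.632 mA/V².
Assume saturation: I_D = ½ k_p V_ov² = 0.5 × 2.632 × 0.34² = 0.152 mA, giving V_SD = V_DD − I_D R_D = 8.93 − 0.152 × 68.5 = -1.49 V.
But -1.49 V < V_ov = 0.34 V, so the device is actually in triode.
In triode I_D = k_p[V_ov V_SD − ½ V_SD²] and I_D = (V_DD − V_SD)/R_D. Equating: 90.1 V_SD² − 62.3 V_SD + 8.93 = 0, giving V_SD = 0.203 V (the root below V_ov).
I_D = (8.93 − 0.203) / 68.5 = 0.127 mA.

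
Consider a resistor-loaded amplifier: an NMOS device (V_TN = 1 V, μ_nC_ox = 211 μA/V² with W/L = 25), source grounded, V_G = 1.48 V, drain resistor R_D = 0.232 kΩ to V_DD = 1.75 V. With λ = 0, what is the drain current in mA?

I_D = 0.608 mA

V_GS = V_G = 1.48 V, so V_ov = 1.48 − 1 = 0.48 V.
k_n = μ_nC_ox · (W/L) = 5.275 mA/V².
Assume saturation: I_D = ½ k_n V_ov² = 0.5 × 5.275 × 0.48² = 0.608 mA, giving V_DS = V_DD − I_D R_D = 1.75 − 0.608 × 0.232 = 1.61 V.
V_DS = 1.61 V ≥ V_ov = 0.48 V, confirming saturation.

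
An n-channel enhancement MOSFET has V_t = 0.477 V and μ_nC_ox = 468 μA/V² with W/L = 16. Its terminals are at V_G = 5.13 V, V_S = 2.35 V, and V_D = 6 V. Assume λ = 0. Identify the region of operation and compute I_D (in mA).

Saturation; I_D = 19.9 mA

V_GS = V_G − V_S = 5.13 − 2.35 = 2.78 V; V_DS = V_D − V_S = 6 − 2.35 = 3.65 V.
k_n = μ_nC_ox · (W/L) = 7.488 mA/V².
V_ov = V_GS − V_t = 2.78 − 0.477 = 2.3 V.
Since V_DS = 3.65 V ≥ V_ov = 2.3 V, the device is in saturation.
I_D = ½ k_n V_ov² = 0.5 × 7.488 × 2.3² = 19.9 mA.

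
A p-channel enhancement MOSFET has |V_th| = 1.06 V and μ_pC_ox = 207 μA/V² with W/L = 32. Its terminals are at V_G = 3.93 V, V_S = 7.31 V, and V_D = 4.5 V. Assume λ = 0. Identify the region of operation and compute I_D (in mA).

V_SG = V_S − V_G = 7.31 − 3.93 = 3.38 V; V_SD = V_S − V_D = 7.31 − 4.5 = 2.81 V.
k_p = μ_pC_ox · (W/L) = 6.624 mA/V².
V_ov = V_SG − |V_th| = 3.38 − 1.06 = 2.32 V.
Since V_SD = 2.81 V ≥ V_ov = 2.32 V, the device is in saturation.
I_D = ½ k_p V_ov² = 0.5 × 6.624 × 2.32² = 17.8 mA.

Saturation; I_D = 17.8 mA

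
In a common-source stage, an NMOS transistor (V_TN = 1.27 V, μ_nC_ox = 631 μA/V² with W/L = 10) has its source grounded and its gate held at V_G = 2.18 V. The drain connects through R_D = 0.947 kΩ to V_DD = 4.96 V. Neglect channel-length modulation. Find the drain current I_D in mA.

V_GS = V_G = 2.18 V, so V_ov = 2.18 − 1.27 = 0.91 V.
k_n = μ_nC_ox · (W/L) = 6.31 mA/V².
Assume saturation: I_D = ½ k_n V_ov² = 0.5 × 6.31 × 0.91² = 2.61 mA, giving V_DS = V_DD − I_D R_D = 4.96 − 2.61 × 0.947 = 2.49 V.
V_DS = 2.49 V ≥ V_ov = 0.91 V, confirming saturation.

I_D = 2.61 mA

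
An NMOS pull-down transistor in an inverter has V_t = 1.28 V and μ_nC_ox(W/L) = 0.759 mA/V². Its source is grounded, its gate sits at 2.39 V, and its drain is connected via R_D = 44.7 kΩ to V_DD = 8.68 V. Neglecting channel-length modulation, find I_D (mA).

V_GS = V_G = 2.39 V, so V_ov = 2.39 − 1.28 = 1.11 V.
Assume saturation: I_D = ½ k_n V_ov² = 0.5 × 0.759 × 1.11² = 0.468 mA, giving V_DS = V_DD − I_D R_D = 8.68 − 0.468 × 44.7 = -12.2 V.
But -12.2 V < V_ov = 1.11 V, so the device is actually in triode.
In triode I_D = k_n[V_ov V_DS − ½ V_DS²] and I_D = (V_DD − V_DS)/R_D. Equating: 17 V_DS² − 38.66 V_DS + 8.68 = 0, giving V_DS = 0.253 V (the root below V_ov).
I_D = (8.68 − 0.253) / 44.7 = 0.189 mA.

I_D = 0.189 mA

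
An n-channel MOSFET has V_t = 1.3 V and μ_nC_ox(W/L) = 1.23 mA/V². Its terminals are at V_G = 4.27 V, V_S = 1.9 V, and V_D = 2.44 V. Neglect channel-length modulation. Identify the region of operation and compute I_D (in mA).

V_GS = V_G − V_S = 4.27 − 1.9 = 2.37 V; V_DS = V_D − V_S = 2.44 − 1.9 = 0.54 V.
V_ov = V_GS − V_t = 2.37 − 1.3 = 1.07 V.
Since V_DS = 0.54 V < V_ov = 1.07 V, the device is in the triode region.
I_D = k_n [V_ov · V_DS − ½ V_DS²] = 1.23 × [1.07 × 0.54 − 0.5 × 0.54²] = 0.531 mA.

Triode; I_D = 0.531 mA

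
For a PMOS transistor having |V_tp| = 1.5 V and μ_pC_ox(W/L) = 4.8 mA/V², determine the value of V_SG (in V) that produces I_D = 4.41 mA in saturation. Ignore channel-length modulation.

V_SG = 2.86 V

In saturation I_D = ½ k_p (V_SG − |V_tp|)², so V_SG − |V_tp| = √(2 I_D / k_p) = √(2 × 4.41 / 4.8) = 1.36 V.
V_SG = 1.5 + 1.36 = 2.86 V.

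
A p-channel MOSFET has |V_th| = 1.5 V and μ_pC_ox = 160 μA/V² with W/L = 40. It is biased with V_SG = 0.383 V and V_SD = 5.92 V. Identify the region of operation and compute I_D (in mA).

Cutoff; I_D = 0 mA

V_SG = 0.383 V < |V_th| = 1.5 V, so the transistor is in cutoff.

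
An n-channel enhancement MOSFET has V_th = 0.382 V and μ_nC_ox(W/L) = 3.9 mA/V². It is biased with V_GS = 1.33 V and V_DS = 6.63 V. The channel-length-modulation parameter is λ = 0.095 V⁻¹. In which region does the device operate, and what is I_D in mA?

Saturation; I_D = 2.86 mA

V_ov = V_GS − V_th = 1.33 − 0.382 = 0.948 V.
Since V_DS = 6.63 V ≥ V_ov = 0.948 V, the device is in saturation.
I_D = ½ k_n V_ov² (1 + λ V_DS) = 0.5 × 3.9 × 0.948² × (1 + 0.095 × 6.63) = 2.86 mA.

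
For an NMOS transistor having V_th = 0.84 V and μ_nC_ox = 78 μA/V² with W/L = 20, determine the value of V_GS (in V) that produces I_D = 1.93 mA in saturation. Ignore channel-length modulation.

V_GS = 2.41 V

k_n = μ_nC_ox · (W/L) = 1.56 mA/V².
In saturation I_D = ½ k_n (V_GS − V_th)², so V_GS − V_th = √(2 I_D / k_n) = √(2 × 1.93 / 1.56) = 1.57 V.
V_GS = 0.84 + 1.57 = 2.41 V.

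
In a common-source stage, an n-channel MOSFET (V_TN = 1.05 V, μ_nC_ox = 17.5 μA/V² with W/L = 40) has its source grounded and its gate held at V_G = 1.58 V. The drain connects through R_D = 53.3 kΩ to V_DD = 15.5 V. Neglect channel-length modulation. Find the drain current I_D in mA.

V_GS = V_G = 1.58 V, so V_ov = 1.58 − 1.05 = 0.53 V.
k_n = μ_nC_ox · (W/L) = 0.7 mA/V².
Assume saturation: I_D = ½ k_n V_ov² = 0.5 × 0.7 × 0.53² = 0.0983 mA, giving V_DS = V_DD − I_D R_D = 15.5 − 0.0983 × 53.3 = 10.3 V.
V_DS = 10.3 V ≥ V_ov = 0.53 V, confirming saturation.

I_D = 0.0983 mA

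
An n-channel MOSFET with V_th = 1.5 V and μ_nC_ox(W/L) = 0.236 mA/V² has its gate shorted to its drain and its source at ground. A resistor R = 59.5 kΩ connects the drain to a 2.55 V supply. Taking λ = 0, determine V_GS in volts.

V_GS = 1.82 V

With gate tied to drain, V_GS = V_DS ≥ V_GS − V_th, so the device is in saturation.
KCL at the drain: ½ k_n (V_GS − V_th)² = (V_DD − V_GS)/R.
Let x = V_GS − 1.5. Then 7.02 x² + x − 1.05 = 0, giving x = 0.322 V (positive root), so V_GS = 1.82 V.
I_D = (V_DD − V_GS)/R = (2.55 − 1.82) / 59.5 = 0.0122 mA.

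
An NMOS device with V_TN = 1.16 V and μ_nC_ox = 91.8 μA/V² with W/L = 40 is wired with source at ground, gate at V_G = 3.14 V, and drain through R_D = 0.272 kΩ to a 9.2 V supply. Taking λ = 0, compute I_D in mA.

V_GS = V_G = 3.14 V, so V_ov = 3.14 − 1.16 = 1.98 V.
k_n = μ_nC_ox · (W/L) = 3.672 mA/V².
Assume saturation: I_D = ½ k_n V_ov² = 0.5 × 3.672 × 1.98² = 7.2 mA, giving V_DS = V_DD − I_D R_D = 9.2 − 7.2 × 0.272 = 7.24 V.
V_DS = 7.24 V ≥ V_ov = 1.98 V, confirming saturation.

I_D = 7.20 mA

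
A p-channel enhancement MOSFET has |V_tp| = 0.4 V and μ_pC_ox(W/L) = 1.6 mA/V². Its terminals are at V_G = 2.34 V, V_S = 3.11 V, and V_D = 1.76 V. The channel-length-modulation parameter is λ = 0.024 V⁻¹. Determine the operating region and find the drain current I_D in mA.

Saturation; I_D = 0.113 mA

V_SG = V_S − V_G = 3.11 − 2.34 = 0.77 V; V_SD = V_S − V_D = 3.11 − 1.76 = 1.35 V.
V_ov = V_SG − |V_tp| = 0.77 − 0.4 = 0.37 V.
Since V_SD = 1.35 V ≥ V_ov = 0.37 V, the device is in saturation.
I_D = ½ k_p V_ov² (1 + λ V_SD) = 0.5 × 1.6 × 0.37² × (1 + 0.024 × 1.35) = 0.113 mA.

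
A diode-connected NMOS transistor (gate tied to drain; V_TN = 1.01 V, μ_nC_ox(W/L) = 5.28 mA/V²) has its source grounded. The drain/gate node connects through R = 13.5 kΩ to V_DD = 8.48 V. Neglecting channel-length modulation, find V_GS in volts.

With gate tied to drain, V_GS = V_DS ≥ V_GS − V_TN, so the device is in saturation.
KCL at the drain: ½ k_n (V_GS − V_TN)² = (V_DD − V_GS)/R.
Let x = V_GS − 1.01. Then 35.6 x² + x − 7.47 = 0, giving x = 0.444 V (positive root), so V_GS = 1.45 V.
I_D = (V_DD − V_GS)/R = (8.48 − 1.45) / 13.5 = 0.52 mA.

V_GS = 1.45 V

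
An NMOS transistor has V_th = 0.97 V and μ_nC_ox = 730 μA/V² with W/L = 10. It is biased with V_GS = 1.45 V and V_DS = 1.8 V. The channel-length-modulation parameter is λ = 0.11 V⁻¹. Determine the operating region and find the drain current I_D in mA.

Saturation; I_D = 1.01 mA

k_n = μ_nC_ox · (W/L) = 7.3 mA/V².
V_ov = V_GS − V_th = 1.45 − 0.97 = 0.48 V.
Since V_DS = 1.8 V ≥ V_ov = 0.48 V, the device is in saturation.
I_D = ½ k_n V_ov² (1 + λ V_DS) = 0.5 × 7.3 × 0.48² × (1 + 0.11 × 1.8) = 1.01 mA.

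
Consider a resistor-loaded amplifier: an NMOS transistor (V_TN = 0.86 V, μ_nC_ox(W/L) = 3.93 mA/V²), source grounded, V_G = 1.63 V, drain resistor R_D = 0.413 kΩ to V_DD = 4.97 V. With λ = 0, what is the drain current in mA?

V_GS = V_G = 1.63 V, so V_ov = 1.63 − 0.86 = 0.77 V.
Assume saturation: I_D = ½ k_n V_ov² = 0.5 × 3.93 × 0.77² = 1.17 mA, giving V_DS = V_DD − I_D R_D = 4.97 − 1.17 × 0.413 = 4.49 V.
V_DS = 4.49 V ≥ V_ov = 0.77 V, confirming saturation.

I_D = 1.17 mA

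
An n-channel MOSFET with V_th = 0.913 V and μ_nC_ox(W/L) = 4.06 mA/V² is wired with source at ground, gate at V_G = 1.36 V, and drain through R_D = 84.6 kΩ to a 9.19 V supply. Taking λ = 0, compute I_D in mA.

V_GS = V_G = 1.36 V, so V_ov = 1.36 − 0.913 = 0.447 V.
Assume saturation: I_D = ½ k_n V_ov² = 0.5 × 4.06 × 0.447² = 0.406 mA, giving V_DS = V_DD − I_D R_D = 9.19 − 0.406 × 84.6 = -25.1 V.
But -25.1 V < V_ov = 0.447 V, so the device is actually in triode.
In triode I_D = k_n[V_ov V_DS − ½ V_DS²] and I_D = (V_DD − V_DS)/R_D. Equating: 172 V_DS² − 154.5 V_DS + 9.19 = 0, giving V_DS = 0.064 V (the root below V_ov).
I_D = (9.19 − 0.064) / 84.6 = 0.108 mA.

I_D = 0.108 mA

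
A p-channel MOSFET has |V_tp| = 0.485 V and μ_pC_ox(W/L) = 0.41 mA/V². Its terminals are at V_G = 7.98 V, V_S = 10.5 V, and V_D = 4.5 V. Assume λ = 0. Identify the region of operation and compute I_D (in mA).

Saturation; I_D = 0.849 mA

V_SG = V_S − V_G = 10.5 − 7.98 = 2.52 V; V_SD = V_S − V_D = 10.5 − 4.5 = 6 V.
V_ov = V_SG − |V_tp| = 2.52 − 0.485 = 2.03 V.
Since V_SD = 6 V ≥ V_ov = 2.03 V, the device is in saturation.
I_D = ½ k_p V_ov² = 0.5 × 0.41 × 2.03² = 0.849 mA.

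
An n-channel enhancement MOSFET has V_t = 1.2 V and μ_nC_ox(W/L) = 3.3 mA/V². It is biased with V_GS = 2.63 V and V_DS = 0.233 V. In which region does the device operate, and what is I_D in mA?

Triode; I_D = 1.01 mA

V_ov = V_GS − V_t = 2.63 − 1.2 = 1.43 V.
Since V_DS = 0.233 V < V_ov = 1.43 V, the device is in the triode region.
I_D = k_n [V_ov · V_DS − ½ V_DS²] = 3.3 × [1.43 × 0.233 − 0.5 × 0.233²] = 1.01 mA.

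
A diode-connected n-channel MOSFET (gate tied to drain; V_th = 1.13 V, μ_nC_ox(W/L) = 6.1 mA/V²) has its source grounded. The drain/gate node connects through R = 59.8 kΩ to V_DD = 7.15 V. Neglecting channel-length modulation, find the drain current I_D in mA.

With gate tied to drain, V_GS = V_DS ≥ V_GS − V_th, so the device is in saturation.
KCL at the drain: ½ k_n (V_GS − V_th)² = (V_DD − V_GS)/R.
Let x = V_GS − 1.13. Then 182 x² + x − 6.02 = 0, giving x = 0.179 V (positive root), so V_GS = 1.31 V.
I_D = (V_DD − V_GS)/R = (7.15 − 1.31) / 59.8 = 0.0977 mA.

I_D = 0.0977 mA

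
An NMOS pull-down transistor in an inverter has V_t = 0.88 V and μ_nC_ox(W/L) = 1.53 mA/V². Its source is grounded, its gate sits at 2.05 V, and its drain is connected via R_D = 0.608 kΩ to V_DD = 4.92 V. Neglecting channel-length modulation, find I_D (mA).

V_GS = V_G = 2.05 V, so V_ov = 2.05 − 0.88 = 1.17 V.
Assume saturation: I_D = ½ k_n V_ov² = 0.5 × 1.53 × 1.17² = 1.05 mA, giving V_DS = V_DD − I_D R_D = 4.92 − 1.05 × 0.608 = 4.28 V.
V_DS = 4.28 V ≥ V_ov = 1.17 V, confirming saturation.

I_D = 1.05 mA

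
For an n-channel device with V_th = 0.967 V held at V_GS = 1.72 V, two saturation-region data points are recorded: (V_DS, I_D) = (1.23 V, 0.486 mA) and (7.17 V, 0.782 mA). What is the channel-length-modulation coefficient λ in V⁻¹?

With V_GS fixed, I_D ∝ (1 + λ V_DS) in saturation, so I_D2/I_D1 = (1 + λ V_DS2)/(1 + λ V_DS1).
0.782/0.486 = 1.609 = (1 + 7.17 λ)/(1 + 1.23 λ).
Solving: λ (I_D1 V_DS2 − I_D2 V_DS1) = I_D2 − I_D1, so λ = (0.782 − 0.486) / (0.486 × 7.17 − 0.782 × 1.23) = 0.296 / 2.52 = 0.117 V⁻¹.

λ = 0.117 V⁻¹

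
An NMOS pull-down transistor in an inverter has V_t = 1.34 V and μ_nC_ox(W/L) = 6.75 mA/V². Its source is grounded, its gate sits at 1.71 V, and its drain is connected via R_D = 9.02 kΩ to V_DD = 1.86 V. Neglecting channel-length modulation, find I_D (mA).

V_GS = V_G = 1.71 V, so V_ov = 1.71 − 1.34 = 0.37 V.
Assume saturation: I_D = ½ k_n V_ov² = 0.5 × 6.75 × 0.37² = 0.462 mA, giving V_DS = V_DD − I_D R_D = 1.86 − 0.462 × 9.02 = -2.31 V.
But -2.31 V < V_ov = 0.37 V, so the device is actually in triode.
In triode I_D = k_n[V_ov V_DS − ½ V_DS²] and I_D = (V_DD − V_DS)/R_D. Equating: 30.4 V_DS² − 23.53 V_DS + 1.86 = 0, giving V_DS = 0.0894 V (the root below V_ov).
I_D = (1.86 − 0.0894) / 9.02 = 0.196 mA.

I_D = 0.196 mA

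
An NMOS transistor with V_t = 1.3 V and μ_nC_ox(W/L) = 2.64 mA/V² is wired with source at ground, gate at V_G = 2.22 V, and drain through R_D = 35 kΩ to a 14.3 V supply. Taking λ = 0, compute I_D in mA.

I_D = 0.403 mA

V_GS = V_G = 2.22 V, so V_ov = 2.22 − 1.3 = 0.92 V.
Assume saturation: I_D = ½ k_n V_ov² = 0.5 × 2.64 × 0.92² = 1.12 mA, giving V_DS = V_DD − I_D R_D = 14.3 − 1.12 × 35 = -24.8 V.
But -24.8 V < V_ov = 0.92 V, so the device is actually in triode.
In triode I_D = k_n[V_ov V_DS − ½ V_DS²] and I_D = (V_DD − V_DS)/R_D. Equating: 46.2 V_DS² − 86.01 V_DS + 14.3 = 0, giving V_DS = 0.185 V (the root below V_ov).
I_D = (14.3 − 0.185) / 35 = 0.403 mA.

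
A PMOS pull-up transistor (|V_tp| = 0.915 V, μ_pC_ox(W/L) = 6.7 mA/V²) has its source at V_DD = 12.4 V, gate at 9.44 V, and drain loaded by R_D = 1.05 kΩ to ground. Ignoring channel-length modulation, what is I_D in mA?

I_D = 10.8 mA

V_SG = V_DD − V_G = 12.4 − 9.44 = 2.96 V, so V_ov = 2.96 − 0.915 = 2.05 V.
Assume saturation: I_D = ½ k_p V_ov² = 0.5 × 6.7 × 2.05² = 14 mA, giving V_SD = V_DD − I_D R_D = 12.4 − 14 × 1.05 = -2.31 V.
But -2.31 V < V_ov = 2.05 V, so the device is actually in triode.
In triode I_D = k_p[V_ov V_SD − ½ V_SD²] and I_D = (V_DD − V_SD)/R_D. Equating: 3.52 V_SD² − 15.39 V_SD + 12.4 = 0, giving V_SD = 1.07 V (the root below V_ov).
I_D = (12.4 − 1.07) / 1.05 = 10.8 mA.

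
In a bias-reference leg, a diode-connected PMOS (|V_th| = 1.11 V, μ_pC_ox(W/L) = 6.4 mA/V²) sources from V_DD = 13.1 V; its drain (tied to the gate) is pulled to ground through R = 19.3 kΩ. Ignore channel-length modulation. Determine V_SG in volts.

With gate tied to drain, V_SG = V_SD ≥ V_SG − |V_th|, so the device is in saturation.
KCL at the drain: ½ k_p (V_SG − |V_th|)² = (V_DD − V_SG)/R.
Let x = V_SG − 1.11. Then 61.8 x² + x − 11.99 = 0, giving x = 0.433 V (positive root), so V_SG = 1.54 V.
I_D = (V_DD − V_SG)/R = (13.1 − 1.54) / 19.3 = 0.599 mA.

V_SG = 1.54 V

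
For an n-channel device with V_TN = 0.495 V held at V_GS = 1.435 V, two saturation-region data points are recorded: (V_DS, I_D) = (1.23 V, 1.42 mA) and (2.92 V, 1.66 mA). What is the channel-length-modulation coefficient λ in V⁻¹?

λ = 0.114 V⁻¹

With V_GS fixed, I_D ∝ (1 + λ V_DS) in saturation, so I_D2/I_D1 = (1 + λ V_DS2)/(1 + λ V_DS1).
1.66/1.42 = 1.169 = (1 + 2.92 λ)/(1 + 1.23 λ).
Solving: λ (I_D1 V_DS2 − I_D2 V_DS1) = I_D2 − I_D1, so λ = (1.66 − 1.42) / (1.42 × 2.92 − 1.66 × 1.23) = 0.24 / 2.1 = 0.114 V⁻¹.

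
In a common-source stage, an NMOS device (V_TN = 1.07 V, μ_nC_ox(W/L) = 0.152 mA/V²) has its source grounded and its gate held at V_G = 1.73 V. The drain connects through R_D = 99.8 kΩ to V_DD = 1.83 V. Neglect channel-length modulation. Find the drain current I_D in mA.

V_GS = V_G = 1.73 V, so V_ov = 1.73 − 1.07 = 0.66 V.
Assume saturation: I_D = ½ k_n V_ov² = 0.5 × 0.152 × 0.66² = 0.0331 mA, giving V_DS = V_DD − I_D R_D = 1.83 − 0.0331 × 99.8 = -1.47 V.
But -1.47 V < V_ov = 0.66 V, so the device is actually in triode.
In triode I_D = k_n[V_ov V_DS − ½ V_DS²] and I_D = (V_DD − V_DS)/R_D. Equating: 7.58 V_DS² − 11.01 V_DS + 1.83 = 0, giving V_DS = 0.191 V (the root below V_ov).
I_D = (1.83 − 0.191) / 99.8 = 0.0164 mA.

I_D = 0.0164 mA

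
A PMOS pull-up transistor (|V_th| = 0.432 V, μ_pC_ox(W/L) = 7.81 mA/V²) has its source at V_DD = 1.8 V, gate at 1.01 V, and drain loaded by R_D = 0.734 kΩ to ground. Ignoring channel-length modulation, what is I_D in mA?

I_D = 0.500 mA

V_SG = V_DD − V_G = 1.8 − 1.01 = 0.79 V, so V_ov = 0.79 − 0.432 = 0.358 V.
Assume saturation: I_D = ½ k_p V_ov² = 0.5 × 7.81 × 0.358² = 0.5 mA, giving V_SD = V_DD − I_D R_D = 1.8 − 0.5 × 0.734 = 1.43 V.
V_SD = 1.43 V ≥ V_ov = 0.358 V, confirming saturation.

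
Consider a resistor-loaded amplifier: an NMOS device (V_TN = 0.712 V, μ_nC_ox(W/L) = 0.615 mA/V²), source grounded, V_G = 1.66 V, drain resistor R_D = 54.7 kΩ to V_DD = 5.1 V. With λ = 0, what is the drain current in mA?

V_GS = V_G = 1.66 V, so V_ov = 1.66 − 0.712 = 0.948 V.
Assume saturation: I_D = ½ k_n V_ov² = 0.5 × 0.615 × 0.948² = 0.276 mA, giving V_DS = V_DD − I_D R_D = 5.1 − 0.276 × 54.7 = -10 V.
But -10 V < V_ov = 0.948 V, so the device is actually in triode.
In triode I_D = k_n[V_ov V_DS − ½ V_DS²] and I_D = (V_DD − V_DS)/R_D. Equating: 16.8 V_DS² − 32.89 V_DS + 5.1 = 0, giving V_DS = 0.17 V (the root below V_ov).
I_D = (5.1 − 0.17) / 54.7 = 0.0901 mA.

I_D = 0.0901 mA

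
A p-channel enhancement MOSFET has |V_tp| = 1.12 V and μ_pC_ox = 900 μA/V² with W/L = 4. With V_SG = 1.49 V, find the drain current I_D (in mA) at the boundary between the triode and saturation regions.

At the boundary V_SD = V_ov = V_SG − |V_tp| = 1.49 − 1.12 = 0.37 V.
k_p = μ_pC_ox · (W/L) = 3.6 mA/V².
I_D = ½ k_p V_ov² = 0.5 × 3.6 × 0.37² = 0.246 mA.

I_D = 0.246 mA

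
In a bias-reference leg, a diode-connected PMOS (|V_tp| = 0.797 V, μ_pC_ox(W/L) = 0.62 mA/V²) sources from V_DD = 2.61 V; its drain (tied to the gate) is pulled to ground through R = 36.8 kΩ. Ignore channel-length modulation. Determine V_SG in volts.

With gate tied to drain, V_SG = V_SD ≥ V_SG − |V_tp|, so the device is in saturation.
KCL at the drain: ½ k_p (V_SG − |V_tp|)² = (V_DD − V_SG)/R.
Let x = V_SG − 0.797. Then 11.4 x² + x − 1.813 = 0, giving x = 0.357 V (positive root), so V_SG = 1.15 V.
I_D = (V_DD − V_SG)/R = (2.61 − 1.15) / 36.8 = 0.0396 mA.

V_SG = 1.15 V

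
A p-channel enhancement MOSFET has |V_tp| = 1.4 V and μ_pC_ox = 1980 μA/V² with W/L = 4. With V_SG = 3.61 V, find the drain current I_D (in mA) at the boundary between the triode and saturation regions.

I_D = 19.3 mA

At the boundary V_SD = V_ov = V_SG − |V_tp| = 3.61 − 1.4 = 2.21 V.
k_p = μ_pC_ox · (W/L) = 7.92 mA/V².
I_D = ½ k_p V_ov² = 0.5 × 7.92 × 2.21² = 19.3 mA.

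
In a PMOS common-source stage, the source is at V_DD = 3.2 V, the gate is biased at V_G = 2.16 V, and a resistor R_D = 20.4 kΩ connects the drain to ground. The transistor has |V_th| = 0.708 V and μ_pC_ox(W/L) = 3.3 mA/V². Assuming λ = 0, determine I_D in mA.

I_D = 0.148 mA

V_SG = V_DD − V_G = 3.2 − 2.16 = 1.04 V, so V_ov = 1.04 − 0.708 = 0.332 V.
Assume saturation: I_D = ½ k_p V_ov² = 0.5 × 3.3 × 0.332² = 0.182 mA, giving V_SD = V_DD − I_D R_D = 3.2 − 0.182 × 20.4 = -0.51 V.
But -0.51 V < V_ov = 0.332 V, so the device is actually in triode.
In triode I_D = k_p[V_ov V_SD − ½ V_SD²] and I_D = (V_DD − V_SD)/R_D. Equating: 33.7 V_SD² − 23.35 V_SD + 3.2 = 0, giving V_SD = 0.188 V (the root below V_ov).
I_D = (3.2 − 0.188) / 20.4 = 0.148 mA.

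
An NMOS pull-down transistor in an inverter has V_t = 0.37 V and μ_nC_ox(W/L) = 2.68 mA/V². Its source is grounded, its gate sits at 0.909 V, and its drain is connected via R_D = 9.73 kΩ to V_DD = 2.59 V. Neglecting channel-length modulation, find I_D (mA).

I_D = 0.245 mA

V_GS = V_G = 0.909 V, so V_ov = 0.909 − 0.37 = 0.539 V.
Assume saturation: I_D = ½ k_n V_ov² = 0.5 × 2.68 × 0.539² = 0.389 mA, giving V_DS = V_DD − I_D R_D = 2.59 − 0.389 × 9.73 = -1.2 V.
But -1.2 V < V_ov = 0.539 V, so the device is actually in triode.
In triode I_D = k_n[V_ov V_DS − ½ V_DS²] and I_D = (V_DD − V_DS)/R_D. Equating: 13 V_DS² − 15.06 V_DS + 2.59 = 0, giving V_DS = 0.21 V (the root below V_ov).
I_D = (2.59 − 0.21) / 9.73 = 0.245 mA.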